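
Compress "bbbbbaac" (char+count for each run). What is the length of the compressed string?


Input: bbbbbaac
Runs:
  'b' x 5 => "b5"
  'a' x 2 => "a2"
  'c' x 1 => "c1"
Compressed: "b5a2c1"
Compressed length: 6

6


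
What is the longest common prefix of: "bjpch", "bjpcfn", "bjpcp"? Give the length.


Words: bjpch, bjpcfn, bjpcp
  Position 0: all 'b' => match
  Position 1: all 'j' => match
  Position 2: all 'p' => match
  Position 3: all 'c' => match
  Position 4: ('h', 'f', 'p') => mismatch, stop
LCP = "bjpc" (length 4)

4


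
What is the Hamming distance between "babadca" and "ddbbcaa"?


Comparing "babadca" and "ddbbcaa" position by position:
  Position 0: 'b' vs 'd' => differ
  Position 1: 'a' vs 'd' => differ
  Position 2: 'b' vs 'b' => same
  Position 3: 'a' vs 'b' => differ
  Position 4: 'd' vs 'c' => differ
  Position 5: 'c' vs 'a' => differ
  Position 6: 'a' vs 'a' => same
Total differences (Hamming distance): 5

5


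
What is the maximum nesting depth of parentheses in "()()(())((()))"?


Input: "()()(())((()))"
Tracking depth:
  Position 0 '(': depth becomes 1
  Position 1 ')': depth becomes 0
  Position 2 '(': depth becomes 1
  Position 3 ')': depth becomes 0
  Position 4 '(': depth becomes 1
  Position 5 '(': depth becomes 2
  Position 6 ')': depth becomes 1
  Position 7 ')': depth becomes 0
  Position 8 '(': depth becomes 1
  Position 9 '(': depth becomes 2
  Position 10 '(': depth becomes 3
  Position 11 ')': depth becomes 2
  Position 12 ')': depth becomes 1
  Position 13 ')': depth becomes 0
Maximum depth reached: 3

3


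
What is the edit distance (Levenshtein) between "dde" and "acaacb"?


Computing edit distance: "dde" -> "acaacb"
DP table:
           a    c    a    a    c    b
      0    1    2    3    4    5    6
  d   1    1    2    3    4    5    6
  d   2    2    2    3    4    5    6
  e   3    3    3    3    4    5    6
Edit distance = dp[3][6] = 6

6


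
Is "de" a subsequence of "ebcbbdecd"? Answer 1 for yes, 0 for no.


Check if "de" is a subsequence of "ebcbbdecd"
Greedy scan:
  Position 0 ('e'): no match needed
  Position 1 ('b'): no match needed
  Position 2 ('c'): no match needed
  Position 3 ('b'): no match needed
  Position 4 ('b'): no match needed
  Position 5 ('d'): matches sub[0] = 'd'
  Position 6 ('e'): matches sub[1] = 'e'
  Position 7 ('c'): no match needed
  Position 8 ('d'): no match needed
All 2 characters matched => is a subsequence

1


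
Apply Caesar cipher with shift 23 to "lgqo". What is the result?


Caesar cipher: shift "lgqo" by 23
  'l' (pos 11) + 23 = pos 8 = 'i'
  'g' (pos 6) + 23 = pos 3 = 'd'
  'q' (pos 16) + 23 = pos 13 = 'n'
  'o' (pos 14) + 23 = pos 11 = 'l'
Result: idnl

idnl


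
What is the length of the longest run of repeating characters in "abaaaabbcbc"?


Input: "abaaaabbcbc"
Scanning for longest run:
  Position 1 ('b'): new char, reset run to 1
  Position 2 ('a'): new char, reset run to 1
  Position 3 ('a'): continues run of 'a', length=2
  Position 4 ('a'): continues run of 'a', length=3
  Position 5 ('a'): continues run of 'a', length=4
  Position 6 ('b'): new char, reset run to 1
  Position 7 ('b'): continues run of 'b', length=2
  Position 8 ('c'): new char, reset run to 1
  Position 9 ('b'): new char, reset run to 1
  Position 10 ('c'): new char, reset run to 1
Longest run: 'a' with length 4

4


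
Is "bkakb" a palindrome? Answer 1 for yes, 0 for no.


Input: bkakb
Reversed: bkakb
  Compare pos 0 ('b') with pos 4 ('b'): match
  Compare pos 1 ('k') with pos 3 ('k'): match
Result: palindrome

1


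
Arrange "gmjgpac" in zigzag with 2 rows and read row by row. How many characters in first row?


Zigzag "gmjgpac" into 2 rows:
Placing characters:
  'g' => row 0
  'm' => row 1
  'j' => row 0
  'g' => row 1
  'p' => row 0
  'a' => row 1
  'c' => row 0
Rows:
  Row 0: "gjpc"
  Row 1: "mga"
First row length: 4

4


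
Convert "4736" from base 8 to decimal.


Input: "4736" in base 8
Positional expansion:
  Digit '4' (value 4) x 8^3 = 2048
  Digit '7' (value 7) x 8^2 = 448
  Digit '3' (value 3) x 8^1 = 24
  Digit '6' (value 6) x 8^0 = 6
Sum = 2526

2526


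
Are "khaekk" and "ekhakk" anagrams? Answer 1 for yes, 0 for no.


Strings: "khaekk", "ekhakk"
Sorted first:  aehkkk
Sorted second: aehkkk
Sorted forms match => anagrams

1


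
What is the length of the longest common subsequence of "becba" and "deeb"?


LCS of "becba" and "deeb"
DP table:
           d    e    e    b
      0    0    0    0    0
  b   0    0    0    0    1
  e   0    0    1    1    1
  c   0    0    1    1    1
  b   0    0    1    1    2
  a   0    0    1    1    2
LCS length = dp[5][4] = 2

2


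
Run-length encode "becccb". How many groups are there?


Input: becccb
Scanning for consecutive runs:
  Group 1: 'b' x 1 (positions 0-0)
  Group 2: 'e' x 1 (positions 1-1)
  Group 3: 'c' x 3 (positions 2-4)
  Group 4: 'b' x 1 (positions 5-5)
Total groups: 4

4


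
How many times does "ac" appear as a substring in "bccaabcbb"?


Searching for "ac" in "bccaabcbb"
Scanning each position:
  Position 0: "bc" => no
  Position 1: "cc" => no
  Position 2: "ca" => no
  Position 3: "aa" => no
  Position 4: "ab" => no
  Position 5: "bc" => no
  Position 6: "cb" => no
  Position 7: "bb" => no
Total occurrences: 0

0


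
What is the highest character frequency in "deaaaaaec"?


Input: deaaaaaec
Character counts:
  'a': 5
  'c': 1
  'd': 1
  'e': 2
Maximum frequency: 5

5


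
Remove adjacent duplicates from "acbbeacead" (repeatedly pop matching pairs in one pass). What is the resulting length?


Input: acbbeacead
Stack-based adjacent duplicate removal:
  Read 'a': push. Stack: a
  Read 'c': push. Stack: ac
  Read 'b': push. Stack: acb
  Read 'b': matches stack top 'b' => pop. Stack: ac
  Read 'e': push. Stack: ace
  Read 'a': push. Stack: acea
  Read 'c': push. Stack: aceac
  Read 'e': push. Stack: aceace
  Read 'a': push. Stack: aceacea
  Read 'd': push. Stack: aceacead
Final stack: "aceacead" (length 8)

8


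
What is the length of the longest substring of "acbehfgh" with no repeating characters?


Input: "acbehfgh"
Sliding window (track last position of each char):
  Position 0 ('a'): window [0,0] length 1 -- new best
  Position 1 ('c'): window [0,1] length 2 -- new best
  Position 2 ('b'): window [0,2] length 3 -- new best
  Position 3 ('e'): window [0,3] length 4 -- new best
  Position 4 ('h'): window [0,4] length 5 -- new best
  Position 5 ('f'): window [0,5] length 6 -- new best
  Position 6 ('g'): window [0,6] length 7 -- new best
  Position 7 ('h'): repeat (last at 4), move window start to 5
  Position 7 ('h'): window [5,7] length 3
Longest substring with no repeats: "acbehfg" with length 7

7


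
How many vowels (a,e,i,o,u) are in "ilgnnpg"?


Input: ilgnnpg
Checking each character:
  'i' at position 0: vowel (running total: 1)
  'l' at position 1: consonant
  'g' at position 2: consonant
  'n' at position 3: consonant
  'n' at position 4: consonant
  'p' at position 5: consonant
  'g' at position 6: consonant
Total vowels: 1

1


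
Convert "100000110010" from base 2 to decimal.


Input: "100000110010" in base 2
Positional expansion:
  Digit '1' (value 1) x 2^11 = 2048
  Digit '0' (value 0) x 2^10 = 0
  Digit '0' (value 0) x 2^9 = 0
  Digit '0' (value 0) x 2^8 = 0
  Digit '0' (value 0) x 2^7 = 0
  Digit '0' (value 0) x 2^6 = 0
  Digit '1' (value 1) x 2^5 = 32
  Digit '1' (value 1) x 2^4 = 16
  Digit '0' (value 0) x 2^3 = 0
  Digit '0' (value 0) x 2^2 = 0
  Digit '1' (value 1) x 2^1 = 2
  Digit '0' (value 0) x 2^0 = 0
Sum = 2098

2098


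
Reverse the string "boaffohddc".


Input: boaffohddc
Reading characters right to left:
  Position 9: 'c'
  Position 8: 'd'
  Position 7: 'd'
  Position 6: 'h'
  Position 5: 'o'
  Position 4: 'f'
  Position 3: 'f'
  Position 2: 'a'
  Position 1: 'o'
  Position 0: 'b'
Reversed: cddhoffaob

cddhoffaob


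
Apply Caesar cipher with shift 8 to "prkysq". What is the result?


Caesar cipher: shift "prkysq" by 8
  'p' (pos 15) + 8 = pos 23 = 'x'
  'r' (pos 17) + 8 = pos 25 = 'z'
  'k' (pos 10) + 8 = pos 18 = 's'
  'y' (pos 24) + 8 = pos 6 = 'g'
  's' (pos 18) + 8 = pos 0 = 'a'
  'q' (pos 16) + 8 = pos 24 = 'y'
Result: xzsgay

xzsgay


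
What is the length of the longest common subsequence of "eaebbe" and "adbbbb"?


LCS of "eaebbe" and "adbbbb"
DP table:
           a    d    b    b    b    b
      0    0    0    0    0    0    0
  e   0    0    0    0    0    0    0
  a   0    1    1    1    1    1    1
  e   0    1    1    1    1    1    1
  b   0    1    1    2    2    2    2
  b   0    1    1    2    3    3    3
  e   0    1    1    2    3    3    3
LCS length = dp[6][6] = 3

3


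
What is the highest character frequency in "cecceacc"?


Input: cecceacc
Character counts:
  'a': 1
  'c': 5
  'e': 2
Maximum frequency: 5

5


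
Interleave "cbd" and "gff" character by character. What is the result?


Interleaving "cbd" and "gff":
  Position 0: 'c' from first, 'g' from second => "cg"
  Position 1: 'b' from first, 'f' from second => "bf"
  Position 2: 'd' from first, 'f' from second => "df"
Result: cgbfdf

cgbfdf


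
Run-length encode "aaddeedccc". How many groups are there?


Input: aaddeedccc
Scanning for consecutive runs:
  Group 1: 'a' x 2 (positions 0-1)
  Group 2: 'd' x 2 (positions 2-3)
  Group 3: 'e' x 2 (positions 4-5)
  Group 4: 'd' x 1 (positions 6-6)
  Group 5: 'c' x 3 (positions 7-9)
Total groups: 5

5


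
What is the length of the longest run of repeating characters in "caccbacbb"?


Input: "caccbacbb"
Scanning for longest run:
  Position 1 ('a'): new char, reset run to 1
  Position 2 ('c'): new char, reset run to 1
  Position 3 ('c'): continues run of 'c', length=2
  Position 4 ('b'): new char, reset run to 1
  Position 5 ('a'): new char, reset run to 1
  Position 6 ('c'): new char, reset run to 1
  Position 7 ('b'): new char, reset run to 1
  Position 8 ('b'): continues run of 'b', length=2
Longest run: 'c' with length 2

2


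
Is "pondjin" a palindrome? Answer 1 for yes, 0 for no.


Input: pondjin
Reversed: nijdnop
  Compare pos 0 ('p') with pos 6 ('n'): MISMATCH
  Compare pos 1 ('o') with pos 5 ('i'): MISMATCH
  Compare pos 2 ('n') with pos 4 ('j'): MISMATCH
Result: not a palindrome

0


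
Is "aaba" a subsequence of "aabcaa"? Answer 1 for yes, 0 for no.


Check if "aaba" is a subsequence of "aabcaa"
Greedy scan:
  Position 0 ('a'): matches sub[0] = 'a'
  Position 1 ('a'): matches sub[1] = 'a'
  Position 2 ('b'): matches sub[2] = 'b'
  Position 3 ('c'): no match needed
  Position 4 ('a'): matches sub[3] = 'a'
  Position 5 ('a'): no match needed
All 4 characters matched => is a subsequence

1


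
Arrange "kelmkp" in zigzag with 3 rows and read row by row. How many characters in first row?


Zigzag "kelmkp" into 3 rows:
Placing characters:
  'k' => row 0
  'e' => row 1
  'l' => row 2
  'm' => row 1
  'k' => row 0
  'p' => row 1
Rows:
  Row 0: "kk"
  Row 1: "emp"
  Row 2: "l"
First row length: 2

2


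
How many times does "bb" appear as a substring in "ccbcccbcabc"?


Searching for "bb" in "ccbcccbcabc"
Scanning each position:
  Position 0: "cc" => no
  Position 1: "cb" => no
  Position 2: "bc" => no
  Position 3: "cc" => no
  Position 4: "cc" => no
  Position 5: "cb" => no
  Position 6: "bc" => no
  Position 7: "ca" => no
  Position 8: "ab" => no
  Position 9: "bc" => no
Total occurrences: 0

0


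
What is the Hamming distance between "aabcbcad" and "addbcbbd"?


Comparing "aabcbcad" and "addbcbbd" position by position:
  Position 0: 'a' vs 'a' => same
  Position 1: 'a' vs 'd' => differ
  Position 2: 'b' vs 'd' => differ
  Position 3: 'c' vs 'b' => differ
  Position 4: 'b' vs 'c' => differ
  Position 5: 'c' vs 'b' => differ
  Position 6: 'a' vs 'b' => differ
  Position 7: 'd' vs 'd' => same
Total differences (Hamming distance): 6

6


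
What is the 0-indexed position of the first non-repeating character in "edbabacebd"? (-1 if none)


Input: edbabacebd
Character frequencies:
  'a': 2
  'b': 3
  'c': 1
  'd': 2
  'e': 2
Scanning left to right for freq == 1:
  Position 0 ('e'): freq=2, skip
  Position 1 ('d'): freq=2, skip
  Position 2 ('b'): freq=3, skip
  Position 3 ('a'): freq=2, skip
  Position 4 ('b'): freq=3, skip
  Position 5 ('a'): freq=2, skip
  Position 6 ('c'): unique! => answer = 6

6


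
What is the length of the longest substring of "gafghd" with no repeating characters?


Input: "gafghd"
Sliding window (track last position of each char):
  Position 0 ('g'): window [0,0] length 1 -- new best
  Position 1 ('a'): window [0,1] length 2 -- new best
  Position 2 ('f'): window [0,2] length 3 -- new best
  Position 3 ('g'): repeat (last at 0), move window start to 1
  Position 3 ('g'): window [1,3] length 3
  Position 4 ('h'): window [1,4] length 4 -- new best
  Position 5 ('d'): window [1,5] length 5 -- new best
Longest substring with no repeats: "afghd" with length 5

5


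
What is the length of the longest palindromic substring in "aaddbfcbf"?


Input: "aaddbfcbf"
Checking substrings for palindromes:
  [0:2] "aa" (len 2) => palindrome
  [2:4] "dd" (len 2) => palindrome
Longest palindromic substring: "aa" with length 2

2


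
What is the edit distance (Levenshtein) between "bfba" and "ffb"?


Computing edit distance: "bfba" -> "ffb"
DP table:
           f    f    b
      0    1    2    3
  b   1    1    2    2
  f   2    1    1    2
  b   3    2    2    1
  a   4    3    3    2
Edit distance = dp[4][3] = 2

2


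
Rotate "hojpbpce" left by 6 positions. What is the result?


Input: "hojpbpce", rotate left by 6
First 6 characters: "hojpbp"
Remaining characters: "ce"
Concatenate remaining + first: "ce" + "hojpbp" = "cehojpbp"

cehojpbp


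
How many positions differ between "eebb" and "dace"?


Comparing "eebb" and "dace" position by position:
  Position 0: 'e' vs 'd' => DIFFER
  Position 1: 'e' vs 'a' => DIFFER
  Position 2: 'b' vs 'c' => DIFFER
  Position 3: 'b' vs 'e' => DIFFER
Positions that differ: 4

4


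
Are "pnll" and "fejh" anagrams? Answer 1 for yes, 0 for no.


Strings: "pnll", "fejh"
Sorted first:  llnp
Sorted second: efhj
Differ at position 0: 'l' vs 'e' => not anagrams

0


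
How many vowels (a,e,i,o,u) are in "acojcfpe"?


Input: acojcfpe
Checking each character:
  'a' at position 0: vowel (running total: 1)
  'c' at position 1: consonant
  'o' at position 2: vowel (running total: 2)
  'j' at position 3: consonant
  'c' at position 4: consonant
  'f' at position 5: consonant
  'p' at position 6: consonant
  'e' at position 7: vowel (running total: 3)
Total vowels: 3

3


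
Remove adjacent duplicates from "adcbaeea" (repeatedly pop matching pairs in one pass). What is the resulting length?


Input: adcbaeea
Stack-based adjacent duplicate removal:
  Read 'a': push. Stack: a
  Read 'd': push. Stack: ad
  Read 'c': push. Stack: adc
  Read 'b': push. Stack: adcb
  Read 'a': push. Stack: adcba
  Read 'e': push. Stack: adcbae
  Read 'e': matches stack top 'e' => pop. Stack: adcba
  Read 'a': matches stack top 'a' => pop. Stack: adcb
Final stack: "adcb" (length 4)

4


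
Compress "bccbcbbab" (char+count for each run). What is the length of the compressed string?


Input: bccbcbbab
Runs:
  'b' x 1 => "b1"
  'c' x 2 => "c2"
  'b' x 1 => "b1"
  'c' x 1 => "c1"
  'b' x 2 => "b2"
  'a' x 1 => "a1"
  'b' x 1 => "b1"
Compressed: "b1c2b1c1b2a1b1"
Compressed length: 14

14


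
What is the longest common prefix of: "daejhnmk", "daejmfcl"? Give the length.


Words: daejhnmk, daejmfcl
  Position 0: all 'd' => match
  Position 1: all 'a' => match
  Position 2: all 'e' => match
  Position 3: all 'j' => match
  Position 4: ('h', 'm') => mismatch, stop
LCP = "daej" (length 4)

4


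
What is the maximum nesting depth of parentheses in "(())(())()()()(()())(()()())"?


Input: "(())(())()()()(()())(()()())"
Tracking depth:
  Position 0 '(': depth becomes 1
  Position 1 '(': depth becomes 2
  Position 2 ')': depth becomes 1
  Position 3 ')': depth becomes 0
  Position 4 '(': depth becomes 1
  Position 5 '(': depth becomes 2
  Position 6 ')': depth becomes 1
  Position 7 ')': depth becomes 0
  Position 8 '(': depth becomes 1
  Position 9 ')': depth becomes 0
  Position 10 '(': depth becomes 1
  Position 11 ')': depth becomes 0
  Position 12 '(': depth becomes 1
  Position 13 ')': depth becomes 0
  Position 14 '(': depth becomes 1
  Position 15 '(': depth becomes 2
  Position 16 ')': depth becomes 1
  Position 17 '(': depth becomes 2
  Position 18 ')': depth becomes 1
  Position 19 ')': depth becomes 0
  Position 20 '(': depth becomes 1
  Position 21 '(': depth becomes 2
  Position 22 ')': depth becomes 1
  Position 23 '(': depth becomes 2
  Position 24 ')': depth becomes 1
  Position 25 '(': depth becomes 2
  Position 26 ')': depth becomes 1
  Position 27 ')': depth becomes 0
Maximum depth reached: 2

2


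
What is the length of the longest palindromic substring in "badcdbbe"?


Input: "badcdbbe"
Checking substrings for palindromes:
  [2:5] "dcd" (len 3) => palindrome
  [5:7] "bb" (len 2) => palindrome
Longest palindromic substring: "dcd" with length 3

3


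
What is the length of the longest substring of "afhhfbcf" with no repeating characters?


Input: "afhhfbcf"
Sliding window (track last position of each char):
  Position 0 ('a'): window [0,0] length 1 -- new best
  Position 1 ('f'): window [0,1] length 2 -- new best
  Position 2 ('h'): window [0,2] length 3 -- new best
  Position 3 ('h'): repeat (last at 2), move window start to 3
  Position 3 ('h'): window [3,3] length 1
  Position 4 ('f'): window [3,4] length 2
  Position 5 ('b'): window [3,5] length 3
  Position 6 ('c'): window [3,6] length 4 -- new best
  Position 7 ('f'): repeat (last at 4), move window start to 5
  Position 7 ('f'): window [5,7] length 3
Longest substring with no repeats: "hfbc" with length 4

4


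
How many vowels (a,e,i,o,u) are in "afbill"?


Input: afbill
Checking each character:
  'a' at position 0: vowel (running total: 1)
  'f' at position 1: consonant
  'b' at position 2: consonant
  'i' at position 3: vowel (running total: 2)
  'l' at position 4: consonant
  'l' at position 5: consonant
Total vowels: 2

2


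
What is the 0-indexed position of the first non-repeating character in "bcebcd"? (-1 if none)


Input: bcebcd
Character frequencies:
  'b': 2
  'c': 2
  'd': 1
  'e': 1
Scanning left to right for freq == 1:
  Position 0 ('b'): freq=2, skip
  Position 1 ('c'): freq=2, skip
  Position 2 ('e'): unique! => answer = 2

2


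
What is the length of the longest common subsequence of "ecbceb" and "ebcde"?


LCS of "ecbceb" and "ebcde"
DP table:
           e    b    c    d    e
      0    0    0    0    0    0
  e   0    1    1    1    1    1
  c   0    1    1    2    2    2
  b   0    1    2    2    2    2
  c   0    1    2    3    3    3
  e   0    1    2    3    3    4
  b   0    1    2    3    3    4
LCS length = dp[6][5] = 4

4


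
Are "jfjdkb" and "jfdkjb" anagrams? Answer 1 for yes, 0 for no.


Strings: "jfjdkb", "jfdkjb"
Sorted first:  bdfjjk
Sorted second: bdfjjk
Sorted forms match => anagrams

1


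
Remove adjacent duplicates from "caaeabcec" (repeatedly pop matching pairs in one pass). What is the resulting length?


Input: caaeabcec
Stack-based adjacent duplicate removal:
  Read 'c': push. Stack: c
  Read 'a': push. Stack: ca
  Read 'a': matches stack top 'a' => pop. Stack: c
  Read 'e': push. Stack: ce
  Read 'a': push. Stack: cea
  Read 'b': push. Stack: ceab
  Read 'c': push. Stack: ceabc
  Read 'e': push. Stack: ceabce
  Read 'c': push. Stack: ceabcec
Final stack: "ceabcec" (length 7)

7


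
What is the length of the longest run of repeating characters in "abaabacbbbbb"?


Input: "abaabacbbbbb"
Scanning for longest run:
  Position 1 ('b'): new char, reset run to 1
  Position 2 ('a'): new char, reset run to 1
  Position 3 ('a'): continues run of 'a', length=2
  Position 4 ('b'): new char, reset run to 1
  Position 5 ('a'): new char, reset run to 1
  Position 6 ('c'): new char, reset run to 1
  Position 7 ('b'): new char, reset run to 1
  Position 8 ('b'): continues run of 'b', length=2
  Position 9 ('b'): continues run of 'b', length=3
  Position 10 ('b'): continues run of 'b', length=4
  Position 11 ('b'): continues run of 'b', length=5
Longest run: 'b' with length 5

5


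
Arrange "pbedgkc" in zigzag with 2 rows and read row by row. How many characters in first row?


Zigzag "pbedgkc" into 2 rows:
Placing characters:
  'p' => row 0
  'b' => row 1
  'e' => row 0
  'd' => row 1
  'g' => row 0
  'k' => row 1
  'c' => row 0
Rows:
  Row 0: "pegc"
  Row 1: "bdk"
First row length: 4

4


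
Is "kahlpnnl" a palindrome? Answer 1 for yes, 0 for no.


Input: kahlpnnl
Reversed: lnnplhak
  Compare pos 0 ('k') with pos 7 ('l'): MISMATCH
  Compare pos 1 ('a') with pos 6 ('n'): MISMATCH
  Compare pos 2 ('h') with pos 5 ('n'): MISMATCH
  Compare pos 3 ('l') with pos 4 ('p'): MISMATCH
Result: not a palindrome

0


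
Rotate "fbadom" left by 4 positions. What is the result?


Input: "fbadom", rotate left by 4
First 4 characters: "fbad"
Remaining characters: "om"
Concatenate remaining + first: "om" + "fbad" = "omfbad"

omfbad


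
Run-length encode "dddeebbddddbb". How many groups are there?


Input: dddeebbddddbb
Scanning for consecutive runs:
  Group 1: 'd' x 3 (positions 0-2)
  Group 2: 'e' x 2 (positions 3-4)
  Group 3: 'b' x 2 (positions 5-6)
  Group 4: 'd' x 4 (positions 7-10)
  Group 5: 'b' x 2 (positions 11-12)
Total groups: 5

5


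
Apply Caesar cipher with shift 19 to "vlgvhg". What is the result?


Caesar cipher: shift "vlgvhg" by 19
  'v' (pos 21) + 19 = pos 14 = 'o'
  'l' (pos 11) + 19 = pos 4 = 'e'
  'g' (pos 6) + 19 = pos 25 = 'z'
  'v' (pos 21) + 19 = pos 14 = 'o'
  'h' (pos 7) + 19 = pos 0 = 'a'
  'g' (pos 6) + 19 = pos 25 = 'z'
Result: oezoaz

oezoaz


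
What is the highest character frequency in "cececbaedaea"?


Input: cececbaedaea
Character counts:
  'a': 3
  'b': 1
  'c': 3
  'd': 1
  'e': 4
Maximum frequency: 4

4


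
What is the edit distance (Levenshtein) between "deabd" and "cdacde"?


Computing edit distance: "deabd" -> "cdacde"
DP table:
           c    d    a    c    d    e
      0    1    2    3    4    5    6
  d   1    1    1    2    3    4    5
  e   2    2    2    2    3    4    4
  a   3    3    3    2    3    4    5
  b   4    4    4    3    3    4    5
  d   5    5    4    4    4    3    4
Edit distance = dp[5][6] = 4

4


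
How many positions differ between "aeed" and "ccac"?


Comparing "aeed" and "ccac" position by position:
  Position 0: 'a' vs 'c' => DIFFER
  Position 1: 'e' vs 'c' => DIFFER
  Position 2: 'e' vs 'a' => DIFFER
  Position 3: 'd' vs 'c' => DIFFER
Positions that differ: 4

4


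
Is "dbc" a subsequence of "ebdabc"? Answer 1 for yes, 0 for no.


Check if "dbc" is a subsequence of "ebdabc"
Greedy scan:
  Position 0 ('e'): no match needed
  Position 1 ('b'): no match needed
  Position 2 ('d'): matches sub[0] = 'd'
  Position 3 ('a'): no match needed
  Position 4 ('b'): matches sub[1] = 'b'
  Position 5 ('c'): matches sub[2] = 'c'
All 3 characters matched => is a subsequence

1


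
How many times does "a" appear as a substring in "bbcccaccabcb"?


Searching for "a" in "bbcccaccabcb"
Scanning each position:
  Position 0: "b" => no
  Position 1: "b" => no
  Position 2: "c" => no
  Position 3: "c" => no
  Position 4: "c" => no
  Position 5: "a" => MATCH
  Position 6: "c" => no
  Position 7: "c" => no
  Position 8: "a" => MATCH
  Position 9: "b" => no
  Position 10: "c" => no
  Position 11: "b" => no
Total occurrences: 2

2


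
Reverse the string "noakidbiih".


Input: noakidbiih
Reading characters right to left:
  Position 9: 'h'
  Position 8: 'i'
  Position 7: 'i'
  Position 6: 'b'
  Position 5: 'd'
  Position 4: 'i'
  Position 3: 'k'
  Position 2: 'a'
  Position 1: 'o'
  Position 0: 'n'
Reversed: hiibdikaon

hiibdikaon


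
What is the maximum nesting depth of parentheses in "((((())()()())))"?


Input: "((((())()()())))"
Tracking depth:
  Position 0 '(': depth becomes 1
  Position 1 '(': depth becomes 2
  Position 2 '(': depth becomes 3
  Position 3 '(': depth becomes 4
  Position 4 '(': depth becomes 5
  Position 5 ')': depth becomes 4
  Position 6 ')': depth becomes 3
  Position 7 '(': depth becomes 4
  Position 8 ')': depth becomes 3
  Position 9 '(': depth becomes 4
  Position 10 ')': depth becomes 3
  Position 11 '(': depth becomes 4
  Position 12 ')': depth becomes 3
  Position 13 ')': depth becomes 2
  Position 14 ')': depth becomes 1
  Position 15 ')': depth becomes 0
Maximum depth reached: 5

5


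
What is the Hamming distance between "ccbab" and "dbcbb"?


Comparing "ccbab" and "dbcbb" position by position:
  Position 0: 'c' vs 'd' => differ
  Position 1: 'c' vs 'b' => differ
  Position 2: 'b' vs 'c' => differ
  Position 3: 'a' vs 'b' => differ
  Position 4: 'b' vs 'b' => same
Total differences (Hamming distance): 4

4


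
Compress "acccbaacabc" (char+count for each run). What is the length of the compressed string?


Input: acccbaacabc
Runs:
  'a' x 1 => "a1"
  'c' x 3 => "c3"
  'b' x 1 => "b1"
  'a' x 2 => "a2"
  'c' x 1 => "c1"
  'a' x 1 => "a1"
  'b' x 1 => "b1"
  'c' x 1 => "c1"
Compressed: "a1c3b1a2c1a1b1c1"
Compressed length: 16

16


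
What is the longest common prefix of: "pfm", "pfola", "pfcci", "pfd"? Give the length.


Words: pfm, pfola, pfcci, pfd
  Position 0: all 'p' => match
  Position 1: all 'f' => match
  Position 2: ('m', 'o', 'c', 'd') => mismatch, stop
LCP = "pf" (length 2)

2


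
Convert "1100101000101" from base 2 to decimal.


Input: "1100101000101" in base 2
Positional expansion:
  Digit '1' (value 1) x 2^12 = 4096
  Digit '1' (value 1) x 2^11 = 2048
  Digit '0' (value 0) x 2^10 = 0
  Digit '0' (value 0) x 2^9 = 0
  Digit '1' (value 1) x 2^8 = 256
  Digit '0' (value 0) x 2^7 = 0
  Digit '1' (value 1) x 2^6 = 64
  Digit '0' (value 0) x 2^5 = 0
  Digit '0' (value 0) x 2^4 = 0
  Digit '0' (value 0) x 2^3 = 0
  Digit '1' (value 1) x 2^2 = 4
  Digit '0' (value 0) x 2^1 = 0
  Digit '1' (value 1) x 2^0 = 1
Sum = 6469

6469


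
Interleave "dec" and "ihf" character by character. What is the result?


Interleaving "dec" and "ihf":
  Position 0: 'd' from first, 'i' from second => "di"
  Position 1: 'e' from first, 'h' from second => "eh"
  Position 2: 'c' from first, 'f' from second => "cf"
Result: diehcf

diehcf


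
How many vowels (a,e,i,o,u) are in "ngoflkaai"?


Input: ngoflkaai
Checking each character:
  'n' at position 0: consonant
  'g' at position 1: consonant
  'o' at position 2: vowel (running total: 1)
  'f' at position 3: consonant
  'l' at position 4: consonant
  'k' at position 5: consonant
  'a' at position 6: vowel (running total: 2)
  'a' at position 7: vowel (running total: 3)
  'i' at position 8: vowel (running total: 4)
Total vowels: 4

4


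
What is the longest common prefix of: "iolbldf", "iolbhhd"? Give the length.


Words: iolbldf, iolbhhd
  Position 0: all 'i' => match
  Position 1: all 'o' => match
  Position 2: all 'l' => match
  Position 3: all 'b' => match
  Position 4: ('l', 'h') => mismatch, stop
LCP = "iolb" (length 4)

4


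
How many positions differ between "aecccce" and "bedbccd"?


Comparing "aecccce" and "bedbccd" position by position:
  Position 0: 'a' vs 'b' => DIFFER
  Position 1: 'e' vs 'e' => same
  Position 2: 'c' vs 'd' => DIFFER
  Position 3: 'c' vs 'b' => DIFFER
  Position 4: 'c' vs 'c' => same
  Position 5: 'c' vs 'c' => same
  Position 6: 'e' vs 'd' => DIFFER
Positions that differ: 4

4


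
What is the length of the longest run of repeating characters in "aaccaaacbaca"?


Input: "aaccaaacbaca"
Scanning for longest run:
  Position 1 ('a'): continues run of 'a', length=2
  Position 2 ('c'): new char, reset run to 1
  Position 3 ('c'): continues run of 'c', length=2
  Position 4 ('a'): new char, reset run to 1
  Position 5 ('a'): continues run of 'a', length=2
  Position 6 ('a'): continues run of 'a', length=3
  Position 7 ('c'): new char, reset run to 1
  Position 8 ('b'): new char, reset run to 1
  Position 9 ('a'): new char, reset run to 1
  Position 10 ('c'): new char, reset run to 1
  Position 11 ('a'): new char, reset run to 1
Longest run: 'a' with length 3

3


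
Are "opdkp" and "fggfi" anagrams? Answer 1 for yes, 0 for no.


Strings: "opdkp", "fggfi"
Sorted first:  dkopp
Sorted second: ffggi
Differ at position 0: 'd' vs 'f' => not anagrams

0


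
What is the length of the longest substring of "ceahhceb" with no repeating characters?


Input: "ceahhceb"
Sliding window (track last position of each char):
  Position 0 ('c'): window [0,0] length 1 -- new best
  Position 1 ('e'): window [0,1] length 2 -- new best
  Position 2 ('a'): window [0,2] length 3 -- new best
  Position 3 ('h'): window [0,3] length 4 -- new best
  Position 4 ('h'): repeat (last at 3), move window start to 4
  Position 4 ('h'): window [4,4] length 1
  Position 5 ('c'): window [4,5] length 2
  Position 6 ('e'): window [4,6] length 3
  Position 7 ('b'): window [4,7] length 4
Longest substring with no repeats: "ceah" with length 4

4


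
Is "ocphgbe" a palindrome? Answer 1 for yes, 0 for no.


Input: ocphgbe
Reversed: ebghpco
  Compare pos 0 ('o') with pos 6 ('e'): MISMATCH
  Compare pos 1 ('c') with pos 5 ('b'): MISMATCH
  Compare pos 2 ('p') with pos 4 ('g'): MISMATCH
Result: not a palindrome

0


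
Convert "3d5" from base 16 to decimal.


Input: "3d5" in base 16
Positional expansion:
  Digit '3' (value 3) x 16^2 = 768
  Digit 'd' (value 13) x 16^1 = 208
  Digit '5' (value 5) x 16^0 = 5
Sum = 981

981


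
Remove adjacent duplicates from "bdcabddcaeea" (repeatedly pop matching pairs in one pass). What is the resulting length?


Input: bdcabddcaeea
Stack-based adjacent duplicate removal:
  Read 'b': push. Stack: b
  Read 'd': push. Stack: bd
  Read 'c': push. Stack: bdc
  Read 'a': push. Stack: bdca
  Read 'b': push. Stack: bdcab
  Read 'd': push. Stack: bdcabd
  Read 'd': matches stack top 'd' => pop. Stack: bdcab
  Read 'c': push. Stack: bdcabc
  Read 'a': push. Stack: bdcabca
  Read 'e': push. Stack: bdcabcae
  Read 'e': matches stack top 'e' => pop. Stack: bdcabca
  Read 'a': matches stack top 'a' => pop. Stack: bdcabc
Final stack: "bdcabc" (length 6)

6


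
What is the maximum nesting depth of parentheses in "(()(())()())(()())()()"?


Input: "(()(())()())(()())()()"
Tracking depth:
  Position 0 '(': depth becomes 1
  Position 1 '(': depth becomes 2
  Position 2 ')': depth becomes 1
  Position 3 '(': depth becomes 2
  Position 4 '(': depth becomes 3
  Position 5 ')': depth becomes 2
  Position 6 ')': depth becomes 1
  Position 7 '(': depth becomes 2
  Position 8 ')': depth becomes 1
  Position 9 '(': depth becomes 2
  Position 10 ')': depth becomes 1
  Position 11 ')': depth becomes 0
  Position 12 '(': depth becomes 1
  Position 13 '(': depth becomes 2
  Position 14 ')': depth becomes 1
  Position 15 '(': depth becomes 2
  Position 16 ')': depth becomes 1
  Position 17 ')': depth becomes 0
  Position 18 '(': depth becomes 1
  Position 19 ')': depth becomes 0
  Position 20 '(': depth becomes 1
  Position 21 ')': depth becomes 0
Maximum depth reached: 3

3


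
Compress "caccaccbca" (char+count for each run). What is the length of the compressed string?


Input: caccaccbca
Runs:
  'c' x 1 => "c1"
  'a' x 1 => "a1"
  'c' x 2 => "c2"
  'a' x 1 => "a1"
  'c' x 2 => "c2"
  'b' x 1 => "b1"
  'c' x 1 => "c1"
  'a' x 1 => "a1"
Compressed: "c1a1c2a1c2b1c1a1"
Compressed length: 16

16


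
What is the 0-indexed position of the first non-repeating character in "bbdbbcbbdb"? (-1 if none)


Input: bbdbbcbbdb
Character frequencies:
  'b': 7
  'c': 1
  'd': 2
Scanning left to right for freq == 1:
  Position 0 ('b'): freq=7, skip
  Position 1 ('b'): freq=7, skip
  Position 2 ('d'): freq=2, skip
  Position 3 ('b'): freq=7, skip
  Position 4 ('b'): freq=7, skip
  Position 5 ('c'): unique! => answer = 5

5


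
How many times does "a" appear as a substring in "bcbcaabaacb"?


Searching for "a" in "bcbcaabaacb"
Scanning each position:
  Position 0: "b" => no
  Position 1: "c" => no
  Position 2: "b" => no
  Position 3: "c" => no
  Position 4: "a" => MATCH
  Position 5: "a" => MATCH
  Position 6: "b" => no
  Position 7: "a" => MATCH
  Position 8: "a" => MATCH
  Position 9: "c" => no
  Position 10: "b" => no
Total occurrences: 4

4


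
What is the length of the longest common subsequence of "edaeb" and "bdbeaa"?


LCS of "edaeb" and "bdbeaa"
DP table:
           b    d    b    e    a    a
      0    0    0    0    0    0    0
  e   0    0    0    0    1    1    1
  d   0    0    1    1    1    1    1
  a   0    0    1    1    1    2    2
  e   0    0    1    1    2    2    2
  b   0    1    1    2    2    2    2
LCS length = dp[5][6] = 2

2


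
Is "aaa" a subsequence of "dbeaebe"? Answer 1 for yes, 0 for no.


Check if "aaa" is a subsequence of "dbeaebe"
Greedy scan:
  Position 0 ('d'): no match needed
  Position 1 ('b'): no match needed
  Position 2 ('e'): no match needed
  Position 3 ('a'): matches sub[0] = 'a'
  Position 4 ('e'): no match needed
  Position 5 ('b'): no match needed
  Position 6 ('e'): no match needed
Only matched 1/3 characters => not a subsequence

0


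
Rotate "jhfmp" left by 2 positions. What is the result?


Input: "jhfmp", rotate left by 2
First 2 characters: "jh"
Remaining characters: "fmp"
Concatenate remaining + first: "fmp" + "jh" = "fmpjh"

fmpjh


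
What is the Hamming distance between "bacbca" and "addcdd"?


Comparing "bacbca" and "addcdd" position by position:
  Position 0: 'b' vs 'a' => differ
  Position 1: 'a' vs 'd' => differ
  Position 2: 'c' vs 'd' => differ
  Position 3: 'b' vs 'c' => differ
  Position 4: 'c' vs 'd' => differ
  Position 5: 'a' vs 'd' => differ
Total differences (Hamming distance): 6

6


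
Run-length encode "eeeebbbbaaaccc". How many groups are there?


Input: eeeebbbbaaaccc
Scanning for consecutive runs:
  Group 1: 'e' x 4 (positions 0-3)
  Group 2: 'b' x 4 (positions 4-7)
  Group 3: 'a' x 3 (positions 8-10)
  Group 4: 'c' x 3 (positions 11-13)
Total groups: 4

4


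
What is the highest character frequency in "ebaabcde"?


Input: ebaabcde
Character counts:
  'a': 2
  'b': 2
  'c': 1
  'd': 1
  'e': 2
Maximum frequency: 2

2


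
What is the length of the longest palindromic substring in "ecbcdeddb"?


Input: "ecbcdeddb"
Checking substrings for palindromes:
  [1:4] "cbc" (len 3) => palindrome
  [4:7] "ded" (len 3) => palindrome
  [6:8] "dd" (len 2) => palindrome
Longest palindromic substring: "cbc" with length 3

3


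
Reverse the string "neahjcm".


Input: neahjcm
Reading characters right to left:
  Position 6: 'm'
  Position 5: 'c'
  Position 4: 'j'
  Position 3: 'h'
  Position 2: 'a'
  Position 1: 'e'
  Position 0: 'n'
Reversed: mcjhaen

mcjhaen


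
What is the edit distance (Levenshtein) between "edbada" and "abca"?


Computing edit distance: "edbada" -> "abca"
DP table:
           a    b    c    a
      0    1    2    3    4
  e   1    1    2    3    4
  d   2    2    2    3    4
  b   3    3    2    3    4
  a   4    3    3    3    3
  d   5    4    4    4    4
  a   6    5    5    5    4
Edit distance = dp[6][4] = 4

4


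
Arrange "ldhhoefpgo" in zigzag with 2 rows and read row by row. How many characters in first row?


Zigzag "ldhhoefpgo" into 2 rows:
Placing characters:
  'l' => row 0
  'd' => row 1
  'h' => row 0
  'h' => row 1
  'o' => row 0
  'e' => row 1
  'f' => row 0
  'p' => row 1
  'g' => row 0
  'o' => row 1
Rows:
  Row 0: "lhofg"
  Row 1: "dhepo"
First row length: 5

5


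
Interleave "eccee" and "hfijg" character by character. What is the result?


Interleaving "eccee" and "hfijg":
  Position 0: 'e' from first, 'h' from second => "eh"
  Position 1: 'c' from first, 'f' from second => "cf"
  Position 2: 'c' from first, 'i' from second => "ci"
  Position 3: 'e' from first, 'j' from second => "ej"
  Position 4: 'e' from first, 'g' from second => "eg"
Result: ehcfciejeg

ehcfciejeg


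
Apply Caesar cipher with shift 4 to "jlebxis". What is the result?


Caesar cipher: shift "jlebxis" by 4
  'j' (pos 9) + 4 = pos 13 = 'n'
  'l' (pos 11) + 4 = pos 15 = 'p'
  'e' (pos 4) + 4 = pos 8 = 'i'
  'b' (pos 1) + 4 = pos 5 = 'f'
  'x' (pos 23) + 4 = pos 1 = 'b'
  'i' (pos 8) + 4 = pos 12 = 'm'
  's' (pos 18) + 4 = pos 22 = 'w'
Result: npifbmw

npifbmw


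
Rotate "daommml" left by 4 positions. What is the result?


Input: "daommml", rotate left by 4
First 4 characters: "daom"
Remaining characters: "mml"
Concatenate remaining + first: "mml" + "daom" = "mmldaom"

mmldaom


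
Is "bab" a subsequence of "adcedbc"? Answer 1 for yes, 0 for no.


Check if "bab" is a subsequence of "adcedbc"
Greedy scan:
  Position 0 ('a'): no match needed
  Position 1 ('d'): no match needed
  Position 2 ('c'): no match needed
  Position 3 ('e'): no match needed
  Position 4 ('d'): no match needed
  Position 5 ('b'): matches sub[0] = 'b'
  Position 6 ('c'): no match needed
Only matched 1/3 characters => not a subsequence

0


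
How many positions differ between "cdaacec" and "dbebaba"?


Comparing "cdaacec" and "dbebaba" position by position:
  Position 0: 'c' vs 'd' => DIFFER
  Position 1: 'd' vs 'b' => DIFFER
  Position 2: 'a' vs 'e' => DIFFER
  Position 3: 'a' vs 'b' => DIFFER
  Position 4: 'c' vs 'a' => DIFFER
  Position 5: 'e' vs 'b' => DIFFER
  Position 6: 'c' vs 'a' => DIFFER
Positions that differ: 7

7


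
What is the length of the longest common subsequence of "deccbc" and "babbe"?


LCS of "deccbc" and "babbe"
DP table:
           b    a    b    b    e
      0    0    0    0    0    0
  d   0    0    0    0    0    0
  e   0    0    0    0    0    1
  c   0    0    0    0    0    1
  c   0    0    0    0    0    1
  b   0    1    1    1    1    1
  c   0    1    1    1    1    1
LCS length = dp[6][5] = 1

1


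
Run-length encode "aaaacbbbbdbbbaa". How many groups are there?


Input: aaaacbbbbdbbbaa
Scanning for consecutive runs:
  Group 1: 'a' x 4 (positions 0-3)
  Group 2: 'c' x 1 (positions 4-4)
  Group 3: 'b' x 4 (positions 5-8)
  Group 4: 'd' x 1 (positions 9-9)
  Group 5: 'b' x 3 (positions 10-12)
  Group 6: 'a' x 2 (positions 13-14)
Total groups: 6

6


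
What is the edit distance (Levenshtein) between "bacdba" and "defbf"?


Computing edit distance: "bacdba" -> "defbf"
DP table:
           d    e    f    b    f
      0    1    2    3    4    5
  b   1    1    2    3    3    4
  a   2    2    2    3    4    4
  c   3    3    3    3    4    5
  d   4    3    4    4    4    5
  b   5    4    4    5    4    5
  a   6    5    5    5    5    5
Edit distance = dp[6][5] = 5

5


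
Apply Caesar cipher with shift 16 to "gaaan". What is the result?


Caesar cipher: shift "gaaan" by 16
  'g' (pos 6) + 16 = pos 22 = 'w'
  'a' (pos 0) + 16 = pos 16 = 'q'
  'a' (pos 0) + 16 = pos 16 = 'q'
  'a' (pos 0) + 16 = pos 16 = 'q'
  'n' (pos 13) + 16 = pos 3 = 'd'
Result: wqqqd

wqqqd


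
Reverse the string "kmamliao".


Input: kmamliao
Reading characters right to left:
  Position 7: 'o'
  Position 6: 'a'
  Position 5: 'i'
  Position 4: 'l'
  Position 3: 'm'
  Position 2: 'a'
  Position 1: 'm'
  Position 0: 'k'
Reversed: oailmamk

oailmamk


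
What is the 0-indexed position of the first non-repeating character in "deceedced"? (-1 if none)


Input: deceedced
Character frequencies:
  'c': 2
  'd': 3
  'e': 4
Scanning left to right for freq == 1:
  Position 0 ('d'): freq=3, skip
  Position 1 ('e'): freq=4, skip
  Position 2 ('c'): freq=2, skip
  Position 3 ('e'): freq=4, skip
  Position 4 ('e'): freq=4, skip
  Position 5 ('d'): freq=3, skip
  Position 6 ('c'): freq=2, skip
  Position 7 ('e'): freq=4, skip
  Position 8 ('d'): freq=3, skip
  No unique character found => answer = -1

-1


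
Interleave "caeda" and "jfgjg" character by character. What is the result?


Interleaving "caeda" and "jfgjg":
  Position 0: 'c' from first, 'j' from second => "cj"
  Position 1: 'a' from first, 'f' from second => "af"
  Position 2: 'e' from first, 'g' from second => "eg"
  Position 3: 'd' from first, 'j' from second => "dj"
  Position 4: 'a' from first, 'g' from second => "ag"
Result: cjafegdjag

cjafegdjag
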